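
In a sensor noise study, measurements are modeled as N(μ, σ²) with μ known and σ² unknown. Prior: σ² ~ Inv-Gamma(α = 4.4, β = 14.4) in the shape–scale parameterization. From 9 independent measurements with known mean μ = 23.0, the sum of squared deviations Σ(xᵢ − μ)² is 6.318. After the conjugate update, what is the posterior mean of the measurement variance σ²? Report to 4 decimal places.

2.2227

With known mean μ and an Inverse-Gamma(α, β) prior on σ², the Normal likelihood is conjugate: posterior is Inv-Gamma(α + n/2, β + Σ(xᵢ−μ)²/2).
Posterior: Inv-Gamma(4.4 + 9/2, 14.4 + 6.318/2) = Inv-Gamma(8.90, 17.5590).
E[σ²|data] = β/(α−1) = 17.5590/7.90 = 2.2227.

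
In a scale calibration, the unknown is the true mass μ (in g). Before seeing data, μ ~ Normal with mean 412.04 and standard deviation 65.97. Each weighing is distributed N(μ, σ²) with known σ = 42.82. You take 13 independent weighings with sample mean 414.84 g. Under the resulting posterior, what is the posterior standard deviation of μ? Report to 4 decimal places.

11.6882

For Normal data with known variance σ², a Normal(μ₀, σ₀²) prior on μ is conjugate. Posterior precision = 1/σ₀² + n/σ²; posterior mean is the precision-weighted average of μ₀ and x̄.
σ₀² = 65.97² = 4352.0409, σ² = 42.82² = 1833.5524; σ² + n·σ₀² = 1833.5524 + 13·4352.0409 = 58410.0841.
Posterior precision = 1/σ₀² + n/σ² = 1/4352.0409 + 13/1833.5524 = (σ² + n·σ₀²)/(σ₀²σ²) = 58410.0841/(4352.0409·1833.5524); posterior variance σₙ² = σ₀²σ²/(σ² + n·σ₀²) = 4352.0409·1833.5524/58410.0841 = 136.615024.
Posterior SD = √σₙ² = √(4352.0409·1833.5524/58410.0841) = 11.6882.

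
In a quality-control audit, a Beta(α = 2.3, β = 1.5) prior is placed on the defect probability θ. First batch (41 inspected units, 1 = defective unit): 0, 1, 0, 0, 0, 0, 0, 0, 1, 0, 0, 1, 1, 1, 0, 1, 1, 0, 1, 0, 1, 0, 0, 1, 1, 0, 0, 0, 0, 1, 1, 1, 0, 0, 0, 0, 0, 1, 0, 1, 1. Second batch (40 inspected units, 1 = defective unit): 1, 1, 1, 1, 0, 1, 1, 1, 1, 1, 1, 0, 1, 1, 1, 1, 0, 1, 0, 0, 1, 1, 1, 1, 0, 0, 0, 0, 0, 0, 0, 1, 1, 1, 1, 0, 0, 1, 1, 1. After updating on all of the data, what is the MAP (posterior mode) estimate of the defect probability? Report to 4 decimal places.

The Beta prior is conjugate to a Binomial/Bernoulli likelihood; the update adds successes to α and failures to β.
After batch 1: Beta(2.3+17, 1.5+24) = Beta(19.3, 25.5).
After batch 2: Beta(19.3+26, 25.5+14) = Beta(45.3, 39.5).
Mode of Beta(a,b) for a,b>1 is (a−1)/(a+b−2) = 44.3/82.8 = 0.5350.

0.5350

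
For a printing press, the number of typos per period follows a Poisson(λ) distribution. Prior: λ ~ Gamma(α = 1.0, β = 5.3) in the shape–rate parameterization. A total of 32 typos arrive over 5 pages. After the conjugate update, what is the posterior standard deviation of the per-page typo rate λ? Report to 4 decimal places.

0.5577

With a Gamma(shape α, rate β) prior, the Poisson likelihood is conjugate: the posterior is Gamma(α + ΣXᵢ, β + n).
Posterior: Gamma(α+S, β+n) = Gamma(1.0+32, 5.3+5) = Gamma(33.0, 10.3).
SD = √α/β = √33.0/10.3 = 0.5577.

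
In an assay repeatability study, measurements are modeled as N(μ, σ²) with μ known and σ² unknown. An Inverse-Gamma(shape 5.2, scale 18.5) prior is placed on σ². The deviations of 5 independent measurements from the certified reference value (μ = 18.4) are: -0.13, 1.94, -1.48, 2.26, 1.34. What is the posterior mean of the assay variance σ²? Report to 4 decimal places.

With known mean μ and an Inverse-Gamma(α, β) prior on σ², the Normal likelihood is conjugate: posterior is Inv-Gamma(α + n/2, β + Σ(xᵢ−μ)²/2).
Σ(xᵢ−μ)² = (-0.13)² + (1.94)² + (-1.48)² + (2.26)² + (1.34)² = 12.8741.
Posterior: Inv-Gamma(5.2 + 5/2, 18.5 + 12.8741/2) = Inv-Gamma(7.70, 24.93705).
E[σ²|data] = β/(α−1) = 24.93705/6.70 = 3.7219.

3.7219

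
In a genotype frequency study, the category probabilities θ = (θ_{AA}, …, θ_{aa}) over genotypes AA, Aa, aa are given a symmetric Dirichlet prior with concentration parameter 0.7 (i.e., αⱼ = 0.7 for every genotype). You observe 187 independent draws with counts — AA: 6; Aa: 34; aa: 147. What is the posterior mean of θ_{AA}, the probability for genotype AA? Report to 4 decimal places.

The Dirichlet prior is conjugate to the Multinomial likelihood: each posterior αⱼ = prior αⱼ + observed count nⱼ.
Posterior concentration: (6.7, 34.7, 147.7), total = 189.1.
E[θ_{AA}|data] = α_{AA}/Σα = 6.7/189.1 = 0.0354.

0.0354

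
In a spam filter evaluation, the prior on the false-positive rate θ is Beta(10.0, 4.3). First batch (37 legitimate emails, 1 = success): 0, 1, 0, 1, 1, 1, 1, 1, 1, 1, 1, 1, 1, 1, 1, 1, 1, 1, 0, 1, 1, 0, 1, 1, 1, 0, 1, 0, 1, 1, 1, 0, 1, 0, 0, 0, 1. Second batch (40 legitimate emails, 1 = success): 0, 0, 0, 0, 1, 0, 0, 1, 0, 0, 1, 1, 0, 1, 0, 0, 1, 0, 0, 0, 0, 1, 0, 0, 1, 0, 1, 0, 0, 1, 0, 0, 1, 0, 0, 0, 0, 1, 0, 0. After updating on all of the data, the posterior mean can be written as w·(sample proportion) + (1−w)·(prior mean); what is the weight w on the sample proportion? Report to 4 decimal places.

The Beta prior is conjugate to a Binomial/Bernoulli likelihood; the update adds successes to α and failures to β.
Total number of legitimate emails: n = 37 + 40 = 77.
Posterior mean = (α₀+k)/(α₀+β₀+n) = [n/(α₀+β₀+n)]·(k/n) + [(α₀+β₀)/(α₀+β₀+n)]·α₀/(α₀+β₀), so only n and the prior enter the weight.
The weight on the data is w = n/(α₀+β₀+n) = 77/(10.0+4.3+77) = 77/91.3 = 0.8434.

0.8434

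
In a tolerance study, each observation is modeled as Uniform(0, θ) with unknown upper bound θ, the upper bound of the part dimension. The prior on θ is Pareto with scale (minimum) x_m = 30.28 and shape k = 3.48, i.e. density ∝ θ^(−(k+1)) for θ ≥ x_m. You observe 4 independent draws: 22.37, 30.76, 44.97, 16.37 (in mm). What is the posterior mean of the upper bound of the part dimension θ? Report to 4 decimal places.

51.9098

A Pareto(scale x_m, shape k) prior on the upper bound θ of Uniform(0, θ) is conjugate: posterior is Pareto(max(x_m, max xᵢ), k + n).
Sample maximum = 44.97; prior scale x_m = 30.28 → posterior scale = max = 44.97.
Posterior shape = 3.48 + 4 = 7.48.
E[θ|data] = k·x_m/(k−1) = 7.48·44.97/6.48 = 51.9098.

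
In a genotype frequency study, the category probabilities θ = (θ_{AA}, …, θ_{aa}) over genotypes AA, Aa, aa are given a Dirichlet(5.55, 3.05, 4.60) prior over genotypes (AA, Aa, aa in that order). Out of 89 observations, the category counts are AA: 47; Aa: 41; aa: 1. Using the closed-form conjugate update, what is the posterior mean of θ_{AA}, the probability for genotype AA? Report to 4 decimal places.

0.5142

The Dirichlet prior is conjugate to the Multinomial likelihood: each posterior αⱼ = prior αⱼ + observed count nⱼ.
Posterior concentration: (52.55, 44.05, 5.60), total = 102.20.
E[θ_{AA}|data] = α_{AA}/Σα = 52.55/102.20 = 0.5142.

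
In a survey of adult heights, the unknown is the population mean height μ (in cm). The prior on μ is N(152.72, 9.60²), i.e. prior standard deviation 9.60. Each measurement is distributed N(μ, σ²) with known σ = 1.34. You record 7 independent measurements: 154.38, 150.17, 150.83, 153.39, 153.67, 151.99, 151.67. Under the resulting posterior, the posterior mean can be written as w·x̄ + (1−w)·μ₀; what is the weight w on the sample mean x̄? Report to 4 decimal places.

0.9972

For Normal data with known variance σ², a Normal(μ₀, σ₀²) prior on μ is conjugate. Posterior precision = 1/σ₀² + n/σ²; posterior mean is the precision-weighted average of μ₀ and x̄.
σ₀² = 9.60² = 92.16, σ² = 1.34² = 1.7956. Prior precision 1/σ₀² = 1/92.16; data precision n/σ² = 7/1.7956.
w = (n/σ²)/(1/σ₀² + n/σ²) = n·σ₀²/(σ² + n·σ₀²) = 7·92.16/(1.7956 + 7·92.16) = 645.12/646.9156 = 0.9972.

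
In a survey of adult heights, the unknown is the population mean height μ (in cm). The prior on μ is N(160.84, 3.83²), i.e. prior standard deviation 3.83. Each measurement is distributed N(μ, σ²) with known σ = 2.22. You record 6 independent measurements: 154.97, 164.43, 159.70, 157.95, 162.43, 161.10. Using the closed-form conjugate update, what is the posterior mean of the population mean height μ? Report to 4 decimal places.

For Normal data with known variance σ², a Normal(μ₀, σ₀²) prior on μ is conjugate. Posterior precision = 1/σ₀² + n/σ²; posterior mean is the precision-weighted average of μ₀ and x̄.
Σxᵢ = 154.97 + 164.43 + 159.70 + 157.95 + 162.43 + 161.10 = 960.58, so n·x̄ = 960.58.
σ₀² = 3.83² = 14.6689, σ² = 2.22² = 4.9284; σ² + n·σ₀² = 4.9284 + 6·14.6689 = 92.9418.
Posterior mean = (μ₀/σ₀² + n·x̄/σ²)/(1/σ₀² + n/σ²) = (σ²·μ₀ + σ₀²·n·x̄)/(σ² + n·σ₀²) = (4.9284·160.84 + 14.6689·960.58)/92.9418 = 14883.335818/92.9418 = 160.1361.

160.1361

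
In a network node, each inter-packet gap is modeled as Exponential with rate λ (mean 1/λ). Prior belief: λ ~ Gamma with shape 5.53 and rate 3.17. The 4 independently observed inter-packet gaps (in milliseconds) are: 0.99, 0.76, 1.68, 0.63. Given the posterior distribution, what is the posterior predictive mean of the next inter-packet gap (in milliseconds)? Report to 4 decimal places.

With a Gamma(shape α, rate β) prior on the exponential rate λ, the posterior after n observations with total T = Σxᵢ is Gamma(α+n, β+T).
Sum of observations T = 4.06 milliseconds; n = 4.
Posterior: Gamma(5.53+4, 3.17+4.06) = Gamma(9.53, 7.23).
The predictive distribution for the next observation is Lomax; its mean is β/(α−1) = 7.23/8.53 = 0.8476.

0.8476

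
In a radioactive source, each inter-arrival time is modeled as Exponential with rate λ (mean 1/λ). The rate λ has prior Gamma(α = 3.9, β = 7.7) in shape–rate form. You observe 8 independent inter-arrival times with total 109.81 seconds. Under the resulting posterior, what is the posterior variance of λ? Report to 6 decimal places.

With a Gamma(shape α, rate β) prior on the exponential rate λ, the posterior after n observations with total T = Σxᵢ is Gamma(α+n, β+T).
Posterior: Gamma(3.9+8, 7.7+109.81) = Gamma(11.9, 117.51).
Var = α/β² = 0.000862.

0.000862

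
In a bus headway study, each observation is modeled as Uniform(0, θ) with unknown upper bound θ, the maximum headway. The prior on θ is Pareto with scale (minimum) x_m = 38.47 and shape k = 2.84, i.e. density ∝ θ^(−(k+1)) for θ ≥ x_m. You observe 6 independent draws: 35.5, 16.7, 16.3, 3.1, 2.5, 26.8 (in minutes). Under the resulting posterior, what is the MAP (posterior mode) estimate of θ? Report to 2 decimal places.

38.47

A Pareto(scale x_m, shape k) prior on the upper bound θ of Uniform(0, θ) is conjugate: posterior is Pareto(max(x_m, max xᵢ), k + n).
Sample maximum = 35.5; prior scale x_m = 38.47 → posterior scale = max = 38.47.
Posterior shape = 2.84 + 6 = 8.84.
The Pareto density is decreasing on [x_m, ∞), so the mode is x_m = 38.47.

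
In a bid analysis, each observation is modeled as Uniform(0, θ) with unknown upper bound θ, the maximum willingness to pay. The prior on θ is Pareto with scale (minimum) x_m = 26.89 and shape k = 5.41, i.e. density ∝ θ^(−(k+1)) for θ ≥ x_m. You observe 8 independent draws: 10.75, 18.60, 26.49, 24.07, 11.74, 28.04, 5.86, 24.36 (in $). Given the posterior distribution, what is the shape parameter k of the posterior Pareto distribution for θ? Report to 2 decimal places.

A Pareto(scale x_m, shape k) prior on the upper bound θ of Uniform(0, θ) is conjugate: posterior is Pareto(max(x_m, max xᵢ), k + n).
Sample maximum = 28.04; prior scale x_m = 26.89 → posterior scale = max = 28.04.
Posterior shape = 5.41 + 8 = 13.41.
Posterior shape k = 13.41.

13.41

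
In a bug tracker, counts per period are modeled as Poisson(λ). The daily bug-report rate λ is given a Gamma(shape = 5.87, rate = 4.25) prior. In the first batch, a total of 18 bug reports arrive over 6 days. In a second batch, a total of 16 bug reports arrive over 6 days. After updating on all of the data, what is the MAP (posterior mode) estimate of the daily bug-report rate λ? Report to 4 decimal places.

With a Gamma(shape α, rate β) prior, the Poisson likelihood is conjugate: the posterior is Gamma(α + ΣXᵢ, β + n).
After batch 1: Gamma(α+S, β+n) = Gamma(5.87+18, 4.25+6) = Gamma(23.87, 10.25).
After batch 2: Gamma(α+S, β+n) = Gamma(23.87+16, 10.25+6) = Gamma(39.87, 16.25).
Mode of Gamma(α,β) for α≥1 is (α−1)/β = 38.87/16.25 = 2.3920.

2.3920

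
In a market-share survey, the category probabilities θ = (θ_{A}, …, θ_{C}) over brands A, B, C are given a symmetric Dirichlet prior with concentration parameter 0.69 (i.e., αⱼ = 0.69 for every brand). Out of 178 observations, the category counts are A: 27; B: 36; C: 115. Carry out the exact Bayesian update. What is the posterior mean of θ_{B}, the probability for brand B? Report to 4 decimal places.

The Dirichlet prior is conjugate to the Multinomial likelihood: each posterior αⱼ = prior αⱼ + observed count nⱼ.
Posterior concentration: (27.69, 36.69, 115.69), total = 180.07.
E[θ_{B}|data] = α_{B}/Σα = 36.69/180.07 = 0.2038.

0.2038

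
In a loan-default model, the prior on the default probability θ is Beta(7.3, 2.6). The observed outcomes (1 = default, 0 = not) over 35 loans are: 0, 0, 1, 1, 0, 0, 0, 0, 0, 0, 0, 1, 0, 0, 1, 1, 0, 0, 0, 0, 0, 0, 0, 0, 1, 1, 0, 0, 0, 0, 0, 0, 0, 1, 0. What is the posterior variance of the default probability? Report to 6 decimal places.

The Beta prior is conjugate to a Binomial/Bernoulli likelihood; the update adds successes to α and failures to β.
Posterior: Beta(α+k, β+n−k) = Beta(7.3+8, 2.6+27) = Beta(15.3, 29.6).
Var = αβ/((α+β)²(α+β+1)) = 15.3·29.6/(44.9²·45.9) = 0.004894.

0.004894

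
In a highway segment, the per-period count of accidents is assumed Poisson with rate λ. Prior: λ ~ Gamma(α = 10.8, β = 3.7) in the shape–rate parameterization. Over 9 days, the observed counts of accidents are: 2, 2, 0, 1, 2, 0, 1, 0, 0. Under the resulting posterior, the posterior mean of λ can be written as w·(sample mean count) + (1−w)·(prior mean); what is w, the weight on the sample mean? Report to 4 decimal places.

0.7087

With a Gamma(shape α, rate β) prior, the Poisson likelihood is conjugate: the posterior is Gamma(α + ΣXᵢ, β + n).
Posterior mean = (α₀+S)/(β₀+n) = [n/(β₀+n)]·(S/n) + [β₀/(β₀+n)]·(α₀/β₀), so only n and β₀ enter the weight.
Weight on data w = n/(β₀+n) = 9/(3.7+9) = 9/12.7 = 0.7087.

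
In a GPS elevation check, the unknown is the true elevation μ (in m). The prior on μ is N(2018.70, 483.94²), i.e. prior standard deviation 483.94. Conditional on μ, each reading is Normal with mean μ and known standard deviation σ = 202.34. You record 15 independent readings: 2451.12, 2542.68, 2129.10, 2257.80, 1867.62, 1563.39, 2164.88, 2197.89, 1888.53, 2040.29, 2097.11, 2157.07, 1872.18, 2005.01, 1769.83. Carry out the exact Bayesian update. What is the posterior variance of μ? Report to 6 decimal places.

2697.988324

For Normal data with known variance σ², a Normal(μ₀, σ₀²) prior on μ is conjugate. Posterior precision = 1/σ₀² + n/σ²; posterior mean is the precision-weighted average of μ₀ and x̄.
σ₀² = 483.94² = 234197.9236, σ² = 202.34² = 40941.4756; σ² + n·σ₀² = 40941.4756 + 15·234197.9236 = 3553910.3296.
Posterior precision = 1/σ₀² + n/σ² = 1/234197.9236 + 15/40941.4756 = (σ² + n·σ₀²)/(σ₀²σ²) = 3553910.3296/(234197.9236·40941.4756); posterior variance σₙ² = σ₀²σ²/(σ² + n·σ₀²) = 234197.9236·40941.4756/3553910.3296 = 2697.988324.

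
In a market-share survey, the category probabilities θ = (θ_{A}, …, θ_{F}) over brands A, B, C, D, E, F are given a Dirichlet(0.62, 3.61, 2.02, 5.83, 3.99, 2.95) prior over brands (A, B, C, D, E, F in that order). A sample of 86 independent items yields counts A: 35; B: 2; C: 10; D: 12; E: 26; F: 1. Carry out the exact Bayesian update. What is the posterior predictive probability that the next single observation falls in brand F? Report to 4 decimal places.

0.0376

The Dirichlet prior is conjugate to the Multinomial likelihood: each posterior αⱼ = prior αⱼ + observed count nⱼ.
Posterior concentration: (35.62, 5.61, 12.02, 17.83, 29.99, 3.95), total = 105.02.
P(next = F | data) = α_{F}/Σα = 0.0376.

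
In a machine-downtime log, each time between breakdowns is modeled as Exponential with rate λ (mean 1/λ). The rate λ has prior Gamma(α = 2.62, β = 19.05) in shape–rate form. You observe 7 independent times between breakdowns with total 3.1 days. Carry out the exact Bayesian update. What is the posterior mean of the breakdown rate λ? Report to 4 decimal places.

With a Gamma(shape α, rate β) prior on the exponential rate λ, the posterior after n observations with total T = Σxᵢ is Gamma(α+n, β+T).
Posterior: Gamma(2.62+7, 19.05+3.1) = Gamma(9.62, 22.15).
Posterior mean of λ = α/β = 9.62/22.15 = 0.4343.

0.4343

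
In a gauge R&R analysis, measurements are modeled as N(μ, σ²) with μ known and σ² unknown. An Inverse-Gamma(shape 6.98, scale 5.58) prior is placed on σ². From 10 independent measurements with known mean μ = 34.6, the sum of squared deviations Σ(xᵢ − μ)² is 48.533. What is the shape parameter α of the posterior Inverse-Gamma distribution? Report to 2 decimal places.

With known mean μ and an Inverse-Gamma(α, β) prior on σ², the Normal likelihood is conjugate: posterior is Inv-Gamma(α + n/2, β + Σ(xᵢ−μ)²/2).
Posterior: Inv-Gamma(6.98 + 10/2, 5.58 + 48.533/2) = Inv-Gamma(11.98, 29.8465).
Posterior α = 11.98.

11.98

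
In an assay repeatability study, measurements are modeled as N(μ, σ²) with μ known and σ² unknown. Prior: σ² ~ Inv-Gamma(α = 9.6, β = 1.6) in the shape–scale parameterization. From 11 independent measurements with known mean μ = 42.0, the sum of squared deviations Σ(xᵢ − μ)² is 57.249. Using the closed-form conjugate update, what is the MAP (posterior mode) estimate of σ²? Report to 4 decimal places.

With known mean μ and an Inverse-Gamma(α, β) prior on σ², the Normal likelihood is conjugate: posterior is Inv-Gamma(α + n/2, β + Σ(xᵢ−μ)²/2).
Posterior: Inv-Gamma(9.6 + 11/2, 1.6 + 57.249/2) = Inv-Gamma(15.10, 30.2245).
Mode = β/(α+1) = 30.2245/16.10 = 1.8773.

1.8773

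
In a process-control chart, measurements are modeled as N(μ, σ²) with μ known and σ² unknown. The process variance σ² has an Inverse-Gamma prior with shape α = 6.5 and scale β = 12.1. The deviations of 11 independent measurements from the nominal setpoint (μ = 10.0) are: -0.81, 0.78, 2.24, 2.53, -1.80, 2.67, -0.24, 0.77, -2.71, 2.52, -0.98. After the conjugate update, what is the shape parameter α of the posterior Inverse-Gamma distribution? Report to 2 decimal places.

12.00

With known mean μ and an Inverse-Gamma(α, β) prior on σ², the Normal likelihood is conjugate: posterior is Inv-Gamma(α + n/2, β + Σ(xᵢ−μ)²/2).
Σ(xᵢ−μ)² = (-0.81)² + (0.78)² + (2.24)² + (2.53)² + (-1.80)² + (2.67)² + (-0.24)² + (0.77)² + (-2.71)² + (2.52)² + (-0.98)² = 38.3573.
Posterior: Inv-Gamma(6.5 + 11/2, 12.1 + 38.3573/2) = Inv-Gamma(12.00, 31.27865).
Posterior α = 12.00.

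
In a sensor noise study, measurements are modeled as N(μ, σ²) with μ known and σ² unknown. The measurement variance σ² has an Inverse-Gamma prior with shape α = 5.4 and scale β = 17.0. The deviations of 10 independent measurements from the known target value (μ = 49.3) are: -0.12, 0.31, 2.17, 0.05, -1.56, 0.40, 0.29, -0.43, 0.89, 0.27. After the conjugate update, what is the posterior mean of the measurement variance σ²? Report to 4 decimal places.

2.2633

With known mean μ and an Inverse-Gamma(α, β) prior on σ², the Normal likelihood is conjugate: posterior is Inv-Gamma(α + n/2, β + Σ(xᵢ−μ)²/2).
Σ(xᵢ−μ)² = (-0.12)² + (0.31)² + (2.17)² + (0.05)² + (-1.56)² + (0.40)² + (0.29)² + (-0.43)² + (0.89)² + (0.27)² = 8.5495.
Posterior: Inv-Gamma(5.4 + 10/2, 17.0 + 8.5495/2) = Inv-Gamma(10.40, 21.27475).
E[σ²|data] = β/(α−1) = 21.27475/9.40 = 2.2633.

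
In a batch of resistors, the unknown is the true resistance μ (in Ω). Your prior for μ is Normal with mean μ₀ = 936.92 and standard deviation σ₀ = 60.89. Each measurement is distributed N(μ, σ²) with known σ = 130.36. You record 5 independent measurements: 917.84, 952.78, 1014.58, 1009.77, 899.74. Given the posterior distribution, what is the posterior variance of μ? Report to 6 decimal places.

1773.228840

For Normal data with known variance σ², a Normal(μ₀, σ₀²) prior on μ is conjugate. Posterior precision = 1/σ₀² + n/σ²; posterior mean is the precision-weighted average of μ₀ and x̄.
σ₀² = 60.89² = 3707.5921, σ² = 130.36² = 16993.7296; σ² + n·σ₀² = 16993.7296 + 5·3707.5921 = 35531.6901.
Posterior precision = 1/σ₀² + n/σ² = 1/3707.5921 + 5/16993.7296 = (σ² + n·σ₀²)/(σ₀²σ²) = 35531.6901/(3707.5921·16993.7296); posterior variance σₙ² = σ₀²σ²/(σ² + n·σ₀²) = 3707.5921·16993.7296/35531.6901 = 1773.228840.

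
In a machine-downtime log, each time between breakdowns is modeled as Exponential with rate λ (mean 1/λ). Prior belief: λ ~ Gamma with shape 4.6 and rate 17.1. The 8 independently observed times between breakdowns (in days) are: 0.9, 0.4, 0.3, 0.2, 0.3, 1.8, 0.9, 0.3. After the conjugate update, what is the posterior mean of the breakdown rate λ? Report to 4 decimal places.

With a Gamma(shape α, rate β) prior on the exponential rate λ, the posterior after n observations with total T = Σxᵢ is Gamma(α+n, β+T).
Sum of observations T = 5.1 days; n = 8.
Posterior: Gamma(4.6+8, 17.1+5.1) = Gamma(12.6, 22.2).
Posterior mean of λ = α/β = 12.6/22.2 = 0.5676.

0.5676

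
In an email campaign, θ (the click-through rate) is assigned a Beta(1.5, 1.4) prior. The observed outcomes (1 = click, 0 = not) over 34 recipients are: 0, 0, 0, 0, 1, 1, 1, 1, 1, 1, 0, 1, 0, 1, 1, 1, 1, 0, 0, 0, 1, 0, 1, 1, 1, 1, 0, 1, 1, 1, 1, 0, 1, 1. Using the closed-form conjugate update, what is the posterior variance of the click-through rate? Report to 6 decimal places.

0.006102

The Beta prior is conjugate to a Binomial/Bernoulli likelihood; the update adds successes to α and failures to β.
Posterior: Beta(α+k, β+n−k) = Beta(1.5+22, 1.4+12) = Beta(23.5, 13.4).
Var = αβ/((α+β)²(α+β+1)) = 23.5·13.4/(36.9²·37.9) = 0.006102.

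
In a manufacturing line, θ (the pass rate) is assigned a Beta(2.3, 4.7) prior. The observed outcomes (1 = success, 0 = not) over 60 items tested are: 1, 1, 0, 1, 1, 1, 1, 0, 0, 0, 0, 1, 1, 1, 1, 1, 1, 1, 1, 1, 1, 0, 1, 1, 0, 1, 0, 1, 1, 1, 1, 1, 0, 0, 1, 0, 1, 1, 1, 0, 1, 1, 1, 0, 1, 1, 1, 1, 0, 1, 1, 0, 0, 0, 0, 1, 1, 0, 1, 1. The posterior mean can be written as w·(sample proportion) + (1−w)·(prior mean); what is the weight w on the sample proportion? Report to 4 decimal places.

0.8955

The Beta prior is conjugate to a Binomial/Bernoulli likelihood; the update adds successes to α and failures to β.
Posterior mean = (α₀+k)/(α₀+β₀+n) = [n/(α₀+β₀+n)]·(k/n) + [(α₀+β₀)/(α₀+β₀+n)]·α₀/(α₀+β₀), so only n and the prior enter the weight.
The weight on the data is w = n/(α₀+β₀+n) = 60/(2.3+4.7+60) = 60/67.0 = 0.8955.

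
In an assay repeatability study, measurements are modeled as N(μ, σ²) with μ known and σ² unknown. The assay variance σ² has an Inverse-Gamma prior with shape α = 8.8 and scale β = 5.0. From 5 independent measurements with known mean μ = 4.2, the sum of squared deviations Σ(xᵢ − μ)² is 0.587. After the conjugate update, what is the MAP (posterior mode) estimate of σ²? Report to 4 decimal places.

0.4304

With known mean μ and an Inverse-Gamma(α, β) prior on σ², the Normal likelihood is conjugate: posterior is Inv-Gamma(α + n/2, β + Σ(xᵢ−μ)²/2).
Posterior: Inv-Gamma(8.8 + 5/2, 5.0 + 0.587/2) = Inv-Gamma(11.30, 5.2935).
Mode = β/(α+1) = 5.2935/12.30 = 0.4304.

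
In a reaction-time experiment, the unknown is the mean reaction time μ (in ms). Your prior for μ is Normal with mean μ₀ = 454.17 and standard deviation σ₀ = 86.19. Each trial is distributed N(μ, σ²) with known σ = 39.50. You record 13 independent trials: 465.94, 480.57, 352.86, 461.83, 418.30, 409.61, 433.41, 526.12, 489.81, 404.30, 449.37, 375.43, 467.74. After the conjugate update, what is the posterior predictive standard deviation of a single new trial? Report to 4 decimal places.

40.9678

For Normal data with known variance σ², a Normal(μ₀, σ₀²) prior on μ is conjugate. Posterior precision = 1/σ₀² + n/σ²; posterior mean is the precision-weighted average of μ₀ and x̄.
σ₀² = 86.19² = 7428.7161, σ² = 39.50² = 1560.25; σ² + n·σ₀² = 1560.25 + 13·7428.7161 = 98133.5593.
Posterior precision = 1/σ₀² + n/σ² = 1/7428.7161 + 13/1560.25 = (σ² + n·σ₀²)/(σ₀²σ²) = 98133.5593/(7428.7161·1560.25); posterior variance σₙ² = σ₀²σ²/(σ² + n·σ₀²) = 7428.7161·1560.25/98133.5593 = 118.111015.
Predictive variance for one new observation = σₙ² + σ² = 7428.7161·1560.25/98133.5593 + 1560.25 = σ²·(σ₀² + 98133.5593)/98133.5593 = 1560.25·105562.2754/98133.5593 = 1678.361015; SD = √(1560.25·105562.2754/98133.5593) = 40.9678.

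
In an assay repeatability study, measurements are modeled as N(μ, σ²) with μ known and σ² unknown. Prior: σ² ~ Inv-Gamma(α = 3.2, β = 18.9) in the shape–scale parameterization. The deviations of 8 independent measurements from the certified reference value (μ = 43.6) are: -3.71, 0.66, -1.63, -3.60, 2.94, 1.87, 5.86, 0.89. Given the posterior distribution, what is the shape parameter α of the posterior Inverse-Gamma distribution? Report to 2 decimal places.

7.20

With known mean μ and an Inverse-Gamma(α, β) prior on σ², the Normal likelihood is conjugate: posterior is Inv-Gamma(α + n/2, β + Σ(xᵢ−μ)²/2).
Σ(xᵢ−μ)² = (-3.71)² + (0.66)² + (-1.63)² + (-3.60)² + (2.94)² + (1.87)² + (5.86)² + (0.89)² = 77.0888.
Posterior: Inv-Gamma(3.2 + 8/2, 18.9 + 77.0888/2) = Inv-Gamma(7.20, 57.44440).
Posterior α = 7.20.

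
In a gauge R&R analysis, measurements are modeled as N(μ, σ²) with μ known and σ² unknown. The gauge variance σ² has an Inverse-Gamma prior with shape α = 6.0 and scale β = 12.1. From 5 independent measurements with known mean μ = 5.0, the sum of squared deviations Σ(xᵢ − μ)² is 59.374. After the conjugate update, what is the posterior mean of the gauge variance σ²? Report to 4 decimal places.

With known mean μ and an Inverse-Gamma(α, β) prior on σ², the Normal likelihood is conjugate: posterior is Inv-Gamma(α + n/2, β + Σ(xᵢ−μ)²/2).
Posterior: Inv-Gamma(6.0 + 5/2, 12.1 + 59.374/2) = Inv-Gamma(8.50, 41.7870).
E[σ²|data] = β/(α−1) = 41.7870/7.50 = 5.5716.

5.5716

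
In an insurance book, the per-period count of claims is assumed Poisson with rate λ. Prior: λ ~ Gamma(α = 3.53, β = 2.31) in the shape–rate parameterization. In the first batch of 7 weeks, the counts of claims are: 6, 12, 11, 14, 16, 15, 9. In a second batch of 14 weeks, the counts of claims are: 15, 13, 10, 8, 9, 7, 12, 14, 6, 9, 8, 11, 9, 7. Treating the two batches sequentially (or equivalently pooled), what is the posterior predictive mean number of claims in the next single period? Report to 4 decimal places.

With a Gamma(shape α, rate β) prior, the Poisson likelihood is conjugate: the posterior is Gamma(α + ΣXᵢ, β + n).
Batch 1: sum of counts S = 83 over n = 7 weeks.
After batch 1: Gamma(α+S, β+n) = Gamma(3.53+83, 2.31+7) = Gamma(86.53, 9.31).
Batch 2: sum of counts S = 138 over n = 14 weeks.
After batch 2: Gamma(α+S, β+n) = Gamma(86.53+138, 9.31+14) = Gamma(224.53, 23.31).
The predictive distribution for one future period is NegBinom with mean α/β = 9.6323.

9.6323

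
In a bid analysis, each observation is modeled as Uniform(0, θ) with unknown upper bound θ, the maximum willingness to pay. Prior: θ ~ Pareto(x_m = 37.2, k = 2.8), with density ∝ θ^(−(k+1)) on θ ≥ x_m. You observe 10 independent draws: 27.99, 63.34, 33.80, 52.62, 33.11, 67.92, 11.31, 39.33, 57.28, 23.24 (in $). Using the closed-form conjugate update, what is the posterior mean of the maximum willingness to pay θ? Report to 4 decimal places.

A Pareto(scale x_m, shape k) prior on the upper bound θ of Uniform(0, θ) is conjugate: posterior is Pareto(max(x_m, max xᵢ), k + n).
Sample maximum = 67.92; prior scale x_m = 37.2 → posterior scale = max = 67.92.
Posterior shape = 2.8 + 10 = 12.8.
E[θ|data] = k·x_m/(k−1) = 12.8·67.92/11.8 = 73.6759.

73.6759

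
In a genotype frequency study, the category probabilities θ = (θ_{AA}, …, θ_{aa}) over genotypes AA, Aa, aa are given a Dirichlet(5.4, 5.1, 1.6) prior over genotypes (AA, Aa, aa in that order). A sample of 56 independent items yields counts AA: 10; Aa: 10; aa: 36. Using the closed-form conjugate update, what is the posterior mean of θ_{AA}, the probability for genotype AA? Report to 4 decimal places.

0.2261

The Dirichlet prior is conjugate to the Multinomial likelihood: each posterior αⱼ = prior αⱼ + observed count nⱼ.
Posterior concentration: (15.4, 15.1, 37.6), total = 68.1.
E[θ_{AA}|data] = α_{AA}/Σα = 15.4/68.1 = 0.2261.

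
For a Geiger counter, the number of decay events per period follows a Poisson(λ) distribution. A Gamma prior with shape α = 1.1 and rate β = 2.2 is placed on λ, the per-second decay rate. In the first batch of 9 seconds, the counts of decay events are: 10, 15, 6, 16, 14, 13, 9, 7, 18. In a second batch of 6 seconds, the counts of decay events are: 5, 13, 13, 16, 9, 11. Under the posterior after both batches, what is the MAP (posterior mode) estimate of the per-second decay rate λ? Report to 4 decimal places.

10.1802

With a Gamma(shape α, rate β) prior, the Poisson likelihood is conjugate: the posterior is Gamma(α + ΣXᵢ, β + n).
Batch 1: sum of counts S = 108 over n = 9 seconds.
After batch 1: Gamma(α+S, β+n) = Gamma(1.1+108, 2.2+9) = Gamma(109.1, 11.2).
Batch 2: sum of counts S = 67 over n = 6 seconds.
After batch 2: Gamma(α+S, β+n) = Gamma(109.1+67, 11.2+6) = Gamma(176.1, 17.2).
Mode of Gamma(α,β) for α≥1 is (α−1)/β = 175.1/17.2 = 10.1802.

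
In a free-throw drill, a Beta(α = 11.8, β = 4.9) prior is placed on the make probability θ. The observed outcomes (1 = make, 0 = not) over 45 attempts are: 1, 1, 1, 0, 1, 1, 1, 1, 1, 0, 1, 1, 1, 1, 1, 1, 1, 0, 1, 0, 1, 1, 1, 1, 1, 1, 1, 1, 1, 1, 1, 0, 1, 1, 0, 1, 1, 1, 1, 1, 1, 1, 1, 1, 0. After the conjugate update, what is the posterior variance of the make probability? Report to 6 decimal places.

The Beta prior is conjugate to a Binomial/Bernoulli likelihood; the update adds successes to α and failures to β.
Posterior: Beta(α+k, β+n−k) = Beta(11.8+38, 4.9+7) = Beta(49.8, 11.9).
Var = αβ/((α+β)²(α+β+1)) = 49.8·11.9/(61.7²·62.7) = 0.002483.

0.002483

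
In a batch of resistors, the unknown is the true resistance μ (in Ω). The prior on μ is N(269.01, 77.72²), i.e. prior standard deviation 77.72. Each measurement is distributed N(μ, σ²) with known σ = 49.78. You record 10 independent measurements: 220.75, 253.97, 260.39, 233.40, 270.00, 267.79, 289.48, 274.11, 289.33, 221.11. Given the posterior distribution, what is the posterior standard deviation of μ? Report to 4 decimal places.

15.4285

For Normal data with known variance σ², a Normal(μ₀, σ₀²) prior on μ is conjugate. Posterior precision = 1/σ₀² + n/σ²; posterior mean is the precision-weighted average of μ₀ and x̄.
σ₀² = 77.72² = 6040.3984, σ² = 49.78² = 2478.0484; σ² + n·σ₀² = 2478.0484 + 10·6040.3984 = 62882.0324.
Posterior precision = 1/σ₀² + n/σ² = 1/6040.3984 + 10/2478.0484 = (σ² + n·σ₀²)/(σ₀²σ²) = 62882.0324/(6040.3984·2478.0484); posterior variance σₙ² = σ₀²σ²/(σ² + n·σ₀²) = 6040.3984·2478.0484/62882.0324 = 238.039373.
Posterior SD = √σₙ² = √(6040.3984·2478.0484/62882.0324) = 15.4285.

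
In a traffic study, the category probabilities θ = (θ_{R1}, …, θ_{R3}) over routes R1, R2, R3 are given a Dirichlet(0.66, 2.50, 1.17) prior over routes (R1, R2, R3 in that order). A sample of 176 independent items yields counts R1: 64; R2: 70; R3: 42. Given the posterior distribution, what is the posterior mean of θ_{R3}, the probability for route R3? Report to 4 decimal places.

The Dirichlet prior is conjugate to the Multinomial likelihood: each posterior αⱼ = prior αⱼ + observed count nⱼ.
Posterior concentration: (64.66, 72.50, 43.17), total = 180.33.
E[θ_{R3}|data] = α_{R3}/Σα = 43.17/180.33 = 0.2394.

0.2394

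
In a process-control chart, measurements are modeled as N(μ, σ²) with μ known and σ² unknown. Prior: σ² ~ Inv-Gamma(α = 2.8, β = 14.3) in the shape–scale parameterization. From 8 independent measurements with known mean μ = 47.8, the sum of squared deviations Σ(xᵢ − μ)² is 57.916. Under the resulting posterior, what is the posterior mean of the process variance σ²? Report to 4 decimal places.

7.4583

With known mean μ and an Inverse-Gamma(α, β) prior on σ², the Normal likelihood is conjugate: posterior is Inv-Gamma(α + n/2, β + Σ(xᵢ−μ)²/2).
Posterior: Inv-Gamma(2.8 + 8/2, 14.3 + 57.916/2) = Inv-Gamma(6.80, 43.2580).
E[σ²|data] = β/(α−1) = 43.2580/5.80 = 7.4583.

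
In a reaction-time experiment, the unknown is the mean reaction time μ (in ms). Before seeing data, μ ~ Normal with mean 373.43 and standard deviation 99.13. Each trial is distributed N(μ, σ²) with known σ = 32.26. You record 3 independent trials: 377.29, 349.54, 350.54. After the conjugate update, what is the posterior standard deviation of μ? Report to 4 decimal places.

18.3050

For Normal data with known variance σ², a Normal(μ₀, σ₀²) prior on μ is conjugate. Posterior precision = 1/σ₀² + n/σ²; posterior mean is the precision-weighted average of μ₀ and x̄.
σ₀² = 99.13² = 9826.7569, σ² = 32.26² = 1040.7076; σ² + n·σ₀² = 1040.7076 + 3·9826.7569 = 30520.9783.
Posterior precision = 1/σ₀² + n/σ² = 1/9826.7569 + 3/1040.7076 = (σ² + n·σ₀²)/(σ₀²σ²) = 30520.9783/(9826.7569·1040.7076); posterior variance σₙ² = σ₀²σ²/(σ² + n·σ₀²) = 9826.7569·1040.7076/30520.9783 = 335.073813.
Posterior SD = √σₙ² = √(9826.7569·1040.7076/30520.9783) = 18.3050.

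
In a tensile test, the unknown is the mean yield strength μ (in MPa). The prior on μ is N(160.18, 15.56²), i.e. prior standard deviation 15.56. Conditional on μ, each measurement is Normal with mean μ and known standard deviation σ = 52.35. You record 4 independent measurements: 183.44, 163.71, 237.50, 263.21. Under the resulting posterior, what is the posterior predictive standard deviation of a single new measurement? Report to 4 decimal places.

For Normal data with known variance σ², a Normal(μ₀, σ₀²) prior on μ is conjugate. Posterior precision = 1/σ₀² + n/σ²; posterior mean is the precision-weighted average of μ₀ and x̄.
σ₀² = 15.56² = 242.1136, σ² = 52.35² = 2740.5225; σ² + n·σ₀² = 2740.5225 + 4·242.1136 = 3708.9769.
Posterior precision = 1/σ₀² + n/σ² = 1/242.1136 + 4/2740.5225 = (σ² + n·σ₀²)/(σ₀²σ²) = 3708.9769/(242.1136·2740.5225); posterior variance σₙ² = σ₀²σ²/(σ² + n·σ₀²) = 242.1136·2740.5225/3708.9769 = 178.895093.
Predictive variance for one new observation = σₙ² + σ² = 242.1136·2740.5225/3708.9769 + 2740.5225 = σ²·(σ₀² + 3708.9769)/3708.9769 = 2740.5225·3951.0905/3708.9769 = 2919.417593; SD = √(2740.5225·3951.0905/3708.9769) = 54.0316.

54.0316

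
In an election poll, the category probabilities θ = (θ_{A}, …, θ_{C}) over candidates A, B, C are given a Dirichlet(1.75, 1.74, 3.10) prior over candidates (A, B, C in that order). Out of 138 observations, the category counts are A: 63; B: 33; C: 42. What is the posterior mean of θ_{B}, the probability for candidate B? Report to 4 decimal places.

The Dirichlet prior is conjugate to the Multinomial likelihood: each posterior αⱼ = prior αⱼ + observed count nⱼ.
Posterior concentration: (64.75, 34.74, 45.10), total = 144.59.
E[θ_{B}|data] = α_{B}/Σα = 34.74/144.59 = 0.2403.

0.2403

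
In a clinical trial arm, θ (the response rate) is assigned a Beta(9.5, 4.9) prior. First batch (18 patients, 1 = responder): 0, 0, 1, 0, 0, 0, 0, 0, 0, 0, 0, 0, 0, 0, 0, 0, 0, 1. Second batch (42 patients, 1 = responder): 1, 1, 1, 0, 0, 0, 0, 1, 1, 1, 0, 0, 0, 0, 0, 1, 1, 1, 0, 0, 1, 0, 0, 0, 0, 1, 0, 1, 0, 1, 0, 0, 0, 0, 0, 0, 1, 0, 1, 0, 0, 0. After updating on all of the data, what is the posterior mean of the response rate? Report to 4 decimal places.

0.3562

The Beta prior is conjugate to a Binomial/Bernoulli likelihood; the update adds successes to α and failures to β.
After batch 1: Beta(9.5+2, 4.9+16) = Beta(11.5, 20.9).
After batch 2: Beta(11.5+15, 20.9+27) = Beta(26.5, 47.9).
Posterior mean = α/(α+β) = 26.5/74.4 = 0.3562.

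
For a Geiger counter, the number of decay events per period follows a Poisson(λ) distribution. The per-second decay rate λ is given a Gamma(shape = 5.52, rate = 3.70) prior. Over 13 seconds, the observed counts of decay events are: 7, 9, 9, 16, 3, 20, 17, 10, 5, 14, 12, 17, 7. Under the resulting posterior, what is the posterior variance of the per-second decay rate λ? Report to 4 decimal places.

With a Gamma(shape α, rate β) prior, the Poisson likelihood is conjugate: the posterior is Gamma(α + ΣXᵢ, β + n).
Sum of counts S = 146 over n = 13 seconds.
Posterior: Gamma(α+S, β+n) = Gamma(5.52+146, 3.70+13) = Gamma(151.52, 16.70).
Var = α/β² = 151.52/16.70² = 0.5433.

0.5433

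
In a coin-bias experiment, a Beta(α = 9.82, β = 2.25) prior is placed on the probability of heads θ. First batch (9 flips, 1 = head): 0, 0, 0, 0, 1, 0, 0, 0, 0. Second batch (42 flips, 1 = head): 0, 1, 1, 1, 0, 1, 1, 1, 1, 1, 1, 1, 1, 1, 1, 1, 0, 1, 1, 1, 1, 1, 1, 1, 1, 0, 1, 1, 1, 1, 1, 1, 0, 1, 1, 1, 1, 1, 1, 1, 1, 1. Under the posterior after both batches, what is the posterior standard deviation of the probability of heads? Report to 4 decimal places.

0.0535

The Beta prior is conjugate to a Binomial/Bernoulli likelihood; the update adds successes to α and failures to β.
After batch 1: Beta(9.82+1, 2.25+8) = Beta(10.82, 10.25).
After batch 2: Beta(10.82+37, 10.25+5) = Beta(47.82, 15.25).
Var = αβ/((α+β)²(α+β+1)) = 47.82·15.25/(63.07²·64.07) = 0.00286140; SD = √0.00286140 = 0.0535.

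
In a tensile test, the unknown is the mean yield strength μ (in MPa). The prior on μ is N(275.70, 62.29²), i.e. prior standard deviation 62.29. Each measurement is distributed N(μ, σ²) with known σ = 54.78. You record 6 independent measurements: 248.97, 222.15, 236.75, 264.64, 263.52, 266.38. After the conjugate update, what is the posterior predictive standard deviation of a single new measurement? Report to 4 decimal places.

58.6846

For Normal data with known variance σ², a Normal(μ₀, σ₀²) prior on μ is conjugate. Posterior precision = 1/σ₀² + n/σ²; posterior mean is the precision-weighted average of μ₀ and x̄.
σ₀² = 62.29² = 3880.0441, σ² = 54.78² = 3000.8484; σ² + n·σ₀² = 3000.8484 + 6·3880.0441 = 26281.113.
Posterior precision = 1/σ₀² + n/σ² = 1/3880.0441 + 6/3000.8484 = (σ² + n·σ₀²)/(σ₀²σ²) = 26281.113/(3880.0441·3000.8484); posterior variance σₙ² = σ₀²σ²/(σ² + n·σ₀²) = 3880.0441·3000.8484/26281.113 = 443.033905.
Predictive variance for one new observation = σₙ² + σ² = 3880.0441·3000.8484/26281.113 + 3000.8484 = σ²·(σ₀² + 26281.113)/26281.113 = 3000.8484·30161.1571/26281.113 = 3443.882305; SD = √(3000.8484·30161.1571/26281.113) = 58.6846.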